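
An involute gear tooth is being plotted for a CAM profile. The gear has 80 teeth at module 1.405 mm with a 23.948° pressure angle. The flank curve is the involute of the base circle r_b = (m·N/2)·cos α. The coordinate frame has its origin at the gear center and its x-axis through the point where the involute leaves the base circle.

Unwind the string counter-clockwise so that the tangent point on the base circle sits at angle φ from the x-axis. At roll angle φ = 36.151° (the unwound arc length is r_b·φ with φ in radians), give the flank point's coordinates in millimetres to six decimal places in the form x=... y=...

pitch radius r_p = m·N/2 = 1.405·80/2 = 56.200000
base radius r_b = r_p·cos α = 56.200000·cos 23.948° = 51.361979
roll angle φ = 36.151° = 0.63095398 rad
x = r_b·(cos φ + φ·sin φ) = 51.361979·(0.80746511 + 0.63095398·0.58991533) = 60.590419
y = r_b·(sin φ − φ·cos φ) = 51.361979·(0.58991533 − 0.63095398·0.80746511) = 4.131661

x=60.590419 y=4.131661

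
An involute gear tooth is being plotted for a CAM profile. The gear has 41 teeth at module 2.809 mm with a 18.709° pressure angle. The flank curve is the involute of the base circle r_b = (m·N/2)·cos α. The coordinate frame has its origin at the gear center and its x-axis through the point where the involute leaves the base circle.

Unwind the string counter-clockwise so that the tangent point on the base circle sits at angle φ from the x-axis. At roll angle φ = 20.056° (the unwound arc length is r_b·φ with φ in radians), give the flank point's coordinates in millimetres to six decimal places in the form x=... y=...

x=57.781572 y=0.770268

pitch radius r_p = m·N/2 = 2.809·41/2 = 57.584500
base radius r_b = r_p·cos α = 57.584500·cos 18.709° = 54.541730
roll angle φ = 20.056° = 0.35004323 rad
x = r_b·(cos φ + φ·sin φ) = 54.541730·(0.93935789 + 0.35004323·0.34293842) = 57.781572
y = r_b·(sin φ − φ·cos φ) = 54.541730·(0.34293842 − 0.35004323·0.93935789) = 0.770268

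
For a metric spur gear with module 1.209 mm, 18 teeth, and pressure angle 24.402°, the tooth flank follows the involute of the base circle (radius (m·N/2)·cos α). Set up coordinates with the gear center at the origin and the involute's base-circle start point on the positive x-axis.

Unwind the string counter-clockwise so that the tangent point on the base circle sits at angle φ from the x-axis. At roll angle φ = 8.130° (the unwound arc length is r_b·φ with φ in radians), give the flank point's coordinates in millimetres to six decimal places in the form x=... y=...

x=10.008246 y=0.009418

pitch radius r_p = m·N/2 = 1.209·18/2 = 10.881000
base radius r_b = r_p·cos α = 10.881000·cos 24.402° = 9.908992
roll angle φ = 8.130° = 0.14189527 rad
x = r_b·(cos φ + φ·sin φ) = 9.908992·(0.98994975 + 0.14189527·0.14141959) = 10.008246
y = r_b·(sin φ − φ·cos φ) = 9.908992·(0.14141959 − 0.14189527·0.98994975) = 0.009418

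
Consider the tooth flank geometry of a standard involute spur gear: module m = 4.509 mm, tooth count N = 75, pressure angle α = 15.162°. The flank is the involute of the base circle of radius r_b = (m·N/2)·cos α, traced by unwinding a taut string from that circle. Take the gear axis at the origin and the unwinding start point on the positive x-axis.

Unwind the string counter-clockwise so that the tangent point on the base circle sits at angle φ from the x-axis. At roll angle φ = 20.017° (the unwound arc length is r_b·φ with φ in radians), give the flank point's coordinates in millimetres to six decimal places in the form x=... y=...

x=172.859461 y=2.291512

pitch radius r_p = m·N/2 = 4.509·75/2 = 169.087500
base radius r_b = r_p·cos α = 169.087500·cos 15.162° = 163.201593
roll angle φ = 20.017° = 0.34936256 rad
x = r_b·(cos φ + φ·sin φ) = 163.201593·(0.93959110 + 0.34936256·0.34229894) = 172.859461
y = r_b·(sin φ − φ·cos φ) = 163.201593·(0.34229894 − 0.34936256·0.93959110) = 2.291512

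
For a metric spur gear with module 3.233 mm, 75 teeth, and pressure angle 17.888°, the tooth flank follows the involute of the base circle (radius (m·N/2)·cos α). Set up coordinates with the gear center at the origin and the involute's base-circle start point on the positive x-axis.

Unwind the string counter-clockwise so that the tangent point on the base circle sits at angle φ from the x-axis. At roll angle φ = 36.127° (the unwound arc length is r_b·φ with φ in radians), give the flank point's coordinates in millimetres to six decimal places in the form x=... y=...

x=136.082370 y=9.263158

pitch radius r_p = m·N/2 = 3.233·75/2 = 121.237500
base radius r_b = r_p·cos α = 121.237500·cos 17.888° = 115.376728
roll angle φ = 36.127° = 0.63053510 rad
x = r_b·(cos φ + φ·sin φ) = 115.376728·(0.80771214 + 0.63053510·0.58957705) = 136.082370
y = r_b·(sin φ − φ·cos φ) = 115.376728·(0.58957705 − 0.63053510·0.80771214) = 9.263158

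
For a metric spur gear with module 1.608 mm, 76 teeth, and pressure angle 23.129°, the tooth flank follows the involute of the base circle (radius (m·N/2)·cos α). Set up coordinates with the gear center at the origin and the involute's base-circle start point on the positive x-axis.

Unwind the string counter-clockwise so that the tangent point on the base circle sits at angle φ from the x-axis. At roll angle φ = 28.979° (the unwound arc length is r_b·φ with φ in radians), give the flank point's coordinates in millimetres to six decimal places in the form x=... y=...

pitch radius r_p = m·N/2 = 1.608·76/2 = 61.104000
base radius r_b = r_p·cos α = 61.104000·cos 23.129° = 56.192632
roll angle φ = 28.979° = 0.50577896 rad
x = r_b·(cos φ + φ·sin φ) = 56.192632·(0.87479734 + 0.50577896·0.48448902) = 62.926852
y = r_b·(sin φ − φ·cos φ) = 56.192632·(0.48448902 − 0.50577896·0.87479734) = 2.362053

x=62.926852 y=2.362053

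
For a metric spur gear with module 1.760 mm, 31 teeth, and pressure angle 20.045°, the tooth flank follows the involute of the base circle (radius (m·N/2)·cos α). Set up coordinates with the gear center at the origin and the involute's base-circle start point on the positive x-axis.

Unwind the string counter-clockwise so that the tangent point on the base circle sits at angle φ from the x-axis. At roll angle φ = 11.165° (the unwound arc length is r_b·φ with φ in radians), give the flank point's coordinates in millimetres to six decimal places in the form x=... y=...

x=26.109442 y=0.062971

pitch radius r_p = m·N/2 = 1.760·31/2 = 27.280000
base radius r_b = r_p·cos α = 27.280000·cos 20.045° = 25.627479
roll angle φ = 11.165° = 0.19486601 rad
x = r_b·(cos φ + φ·sin φ) = 25.627479·(0.98107362 + 0.19486601·0.19363508) = 26.109442
y = r_b·(sin φ − φ·cos φ) = 25.627479·(0.19363508 − 0.19486601·0.98107362) = 0.062971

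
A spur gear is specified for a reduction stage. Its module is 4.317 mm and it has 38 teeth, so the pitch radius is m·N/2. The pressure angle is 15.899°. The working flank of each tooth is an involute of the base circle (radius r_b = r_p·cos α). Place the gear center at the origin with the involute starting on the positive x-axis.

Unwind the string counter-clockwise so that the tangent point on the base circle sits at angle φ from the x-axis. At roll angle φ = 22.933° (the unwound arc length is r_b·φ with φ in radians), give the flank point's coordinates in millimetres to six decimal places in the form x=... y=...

pitch radius r_p = m·N/2 = 4.317·38/2 = 82.023000
base radius r_b = r_p·cos α = 82.023000·cos 15.899° = 78.885300
roll angle φ = 22.933° = 0.40025636 rad
x = r_b·(cos φ + φ·sin φ) = 78.885300·(0.92096113 + 0.40025636·0.38965445) = 84.953378
y = r_b·(sin φ − φ·cos φ) = 78.885300·(0.38965445 − 0.40025636·0.92096113) = 1.659266

x=84.953378 y=1.659266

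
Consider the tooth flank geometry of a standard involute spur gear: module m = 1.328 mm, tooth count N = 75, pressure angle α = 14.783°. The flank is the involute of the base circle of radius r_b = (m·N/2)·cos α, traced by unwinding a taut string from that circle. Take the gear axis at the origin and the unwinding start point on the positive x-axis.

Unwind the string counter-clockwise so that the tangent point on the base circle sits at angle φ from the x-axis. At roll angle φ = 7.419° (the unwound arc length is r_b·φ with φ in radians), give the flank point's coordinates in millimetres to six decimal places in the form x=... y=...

x=48.553556 y=0.034788

pitch radius r_p = m·N/2 = 1.328·75/2 = 49.800000
base radius r_b = r_p·cos α = 49.800000·cos 14.783° = 48.151577
roll angle φ = 7.419° = 0.12948598 rad
x = r_b·(cos φ + φ·sin φ) = 48.151577·(0.99162840 + 0.12948598·0.12912444) = 48.553556
y = r_b·(sin φ − φ·cos φ) = 48.151577·(0.12912444 − 0.12948598·0.99162840) = 0.034788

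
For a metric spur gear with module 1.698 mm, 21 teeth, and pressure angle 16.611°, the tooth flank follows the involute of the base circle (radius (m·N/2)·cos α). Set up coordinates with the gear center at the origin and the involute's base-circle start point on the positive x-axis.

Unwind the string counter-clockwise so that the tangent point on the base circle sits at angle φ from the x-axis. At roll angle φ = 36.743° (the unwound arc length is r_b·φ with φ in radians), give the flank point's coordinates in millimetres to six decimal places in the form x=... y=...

pitch radius r_p = m·N/2 = 1.698·21/2 = 17.829000
base radius r_b = r_p·cos α = 17.829000·cos 16.611° = 17.084955
roll angle φ = 36.743° = 0.64128633 rad
x = r_b·(cos φ + φ·sin φ) = 17.084955·(0.80132691 + 0.64128633·0.59822670) = 20.245014
y = r_b·(sin φ − φ·cos φ) = 17.084955·(0.59822670 − 0.64128633·0.80132691) = 1.441060

x=20.245014 y=1.441060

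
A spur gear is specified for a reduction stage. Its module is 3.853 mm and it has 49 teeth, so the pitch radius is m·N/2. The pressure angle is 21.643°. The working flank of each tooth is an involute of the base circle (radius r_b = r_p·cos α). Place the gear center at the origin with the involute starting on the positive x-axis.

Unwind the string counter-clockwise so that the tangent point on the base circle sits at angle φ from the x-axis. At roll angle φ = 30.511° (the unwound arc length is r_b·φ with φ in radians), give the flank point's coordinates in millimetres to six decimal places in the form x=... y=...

pitch radius r_p = m·N/2 = 3.853·49/2 = 94.398500
base radius r_b = r_p·cos α = 94.398500·cos 21.643° = 87.743401
roll angle φ = 30.511° = 0.53251741 rad
x = r_b·(cos φ + φ·sin φ) = 87.743401·(0.86153170 + 0.53251741·0.50770377) = 99.316124
y = r_b·(sin φ − φ·cos φ) = 87.743401·(0.50770377 − 0.53251741·0.86153170) = 4.292683

x=99.316124 y=4.292683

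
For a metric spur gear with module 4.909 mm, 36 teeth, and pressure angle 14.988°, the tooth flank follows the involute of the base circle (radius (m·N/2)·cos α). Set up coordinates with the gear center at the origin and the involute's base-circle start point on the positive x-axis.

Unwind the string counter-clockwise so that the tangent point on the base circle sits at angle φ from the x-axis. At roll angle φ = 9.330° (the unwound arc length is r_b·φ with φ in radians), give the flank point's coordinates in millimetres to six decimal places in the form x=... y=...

x=86.480110 y=0.122529

pitch radius r_p = m·N/2 = 4.909·36/2 = 88.362000
base radius r_b = r_p·cos α = 88.362000·cos 14.988° = 85.355926
roll angle φ = 9.330° = 0.16283922 rad
x = r_b·(cos φ + φ·sin φ) = 85.355926·(0.98677097 + 0.16283922·0.16212052) = 86.480110
y = r_b·(sin φ − φ·cos φ) = 85.355926·(0.16212052 − 0.16283922·0.98677097) = 0.122529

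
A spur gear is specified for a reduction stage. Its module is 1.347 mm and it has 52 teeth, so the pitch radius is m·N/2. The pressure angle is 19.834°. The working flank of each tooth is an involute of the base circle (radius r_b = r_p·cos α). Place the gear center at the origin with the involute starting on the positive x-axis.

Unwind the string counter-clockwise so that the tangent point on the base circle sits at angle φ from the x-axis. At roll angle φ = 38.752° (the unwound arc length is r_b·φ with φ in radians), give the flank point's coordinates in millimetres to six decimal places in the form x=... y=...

x=39.639602 y=3.244722

pitch radius r_p = m·N/2 = 1.347·52/2 = 35.022000
base radius r_b = r_p·cos α = 35.022000·cos 19.834° = 32.944481
roll angle φ = 38.752° = 0.67634999 rad
x = r_b·(cos φ + φ·sin φ) = 32.944481·(0.77986263 + 0.67634999·0.62595069) = 39.639602
y = r_b·(sin φ − φ·cos φ) = 32.944481·(0.62595069 − 0.67634999·0.77986263) = 3.244722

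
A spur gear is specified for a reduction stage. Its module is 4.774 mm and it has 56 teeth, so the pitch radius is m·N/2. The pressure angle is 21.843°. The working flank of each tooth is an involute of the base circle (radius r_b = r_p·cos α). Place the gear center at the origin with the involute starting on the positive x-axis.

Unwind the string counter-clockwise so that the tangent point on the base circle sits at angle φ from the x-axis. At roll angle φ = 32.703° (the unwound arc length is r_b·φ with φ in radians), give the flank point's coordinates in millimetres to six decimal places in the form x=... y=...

pitch radius r_p = m·N/2 = 4.774·56/2 = 133.672000
base radius r_b = r_p·cos α = 133.672000·cos 21.843° = 124.075267
roll angle φ = 32.703° = 0.57077503 rad
x = r_b·(cos φ + φ·sin φ) = 124.075267·(0.84148249 + 0.57077503·0.54028438) = 142.669599
y = r_b·(sin φ − φ·cos φ) = 124.075267·(0.54028438 − 0.57077503·0.84148249) = 7.442927

x=142.669599 y=7.442927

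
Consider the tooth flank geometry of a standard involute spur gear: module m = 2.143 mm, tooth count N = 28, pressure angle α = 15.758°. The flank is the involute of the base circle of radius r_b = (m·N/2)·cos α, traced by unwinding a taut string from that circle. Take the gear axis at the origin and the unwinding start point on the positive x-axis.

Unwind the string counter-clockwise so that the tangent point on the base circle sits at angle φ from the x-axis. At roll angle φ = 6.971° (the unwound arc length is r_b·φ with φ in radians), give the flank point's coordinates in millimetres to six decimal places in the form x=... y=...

pitch radius r_p = m·N/2 = 2.143·28/2 = 30.002000
base radius r_b = r_p·cos α = 30.002000·cos 15.758° = 28.874445
roll angle φ = 6.971° = 0.12166690 rad
x = r_b·(cos φ + φ·sin φ) = 28.874445·(0.99260771 + 0.12166690·0.12136696) = 29.087366
y = r_b·(sin φ − φ·cos φ) = 28.874445·(0.12136696 − 0.12166690·0.99260771) = 0.017309

x=29.087366 y=0.017309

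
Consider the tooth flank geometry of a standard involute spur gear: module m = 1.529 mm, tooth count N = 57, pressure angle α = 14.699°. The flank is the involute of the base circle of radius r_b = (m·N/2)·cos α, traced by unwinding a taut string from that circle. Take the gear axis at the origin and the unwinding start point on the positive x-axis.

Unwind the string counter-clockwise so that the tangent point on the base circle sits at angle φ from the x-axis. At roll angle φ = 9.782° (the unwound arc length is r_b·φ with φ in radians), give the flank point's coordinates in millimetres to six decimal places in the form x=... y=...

pitch radius r_p = m·N/2 = 1.529·57/2 = 43.576500
base radius r_b = r_p·cos α = 43.576500·cos 14.699° = 42.150336
roll angle φ = 9.782° = 0.17072811 rad
x = r_b·(cos φ + φ·sin φ) = 42.150336·(0.98546132 + 0.17072811·0.16989992) = 42.760168
y = r_b·(sin φ − φ·cos φ) = 42.150336·(0.16989992 − 0.17072811·0.98546132) = 0.069715

x=42.760168 y=0.069715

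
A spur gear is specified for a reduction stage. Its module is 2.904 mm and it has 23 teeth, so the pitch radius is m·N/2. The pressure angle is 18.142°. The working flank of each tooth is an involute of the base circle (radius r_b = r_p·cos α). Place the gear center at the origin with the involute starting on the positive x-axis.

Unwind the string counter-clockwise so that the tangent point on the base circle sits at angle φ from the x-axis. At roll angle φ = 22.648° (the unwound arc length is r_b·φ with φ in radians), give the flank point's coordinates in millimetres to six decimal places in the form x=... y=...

x=34.119127 y=0.643204

pitch radius r_p = m·N/2 = 2.904·23/2 = 33.396000
base radius r_b = r_p·cos α = 33.396000·cos 18.142° = 31.735809
roll angle φ = 22.648° = 0.39528217 rad
x = r_b·(cos φ + φ·sin φ) = 31.735809·(0.92288795 + 0.39528217·0.38506861) = 34.119127
y = r_b·(sin φ − φ·cos φ) = 31.735809·(0.38506861 − 0.39528217·0.92288795) = 0.643204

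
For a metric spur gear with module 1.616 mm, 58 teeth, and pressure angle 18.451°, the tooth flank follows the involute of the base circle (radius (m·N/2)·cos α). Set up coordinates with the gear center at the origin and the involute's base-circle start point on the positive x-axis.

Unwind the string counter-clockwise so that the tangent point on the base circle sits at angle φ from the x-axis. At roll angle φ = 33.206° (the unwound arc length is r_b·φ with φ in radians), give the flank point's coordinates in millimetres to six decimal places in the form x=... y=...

x=51.305457 y=2.788834

pitch radius r_p = m·N/2 = 1.616·58/2 = 46.864000
base radius r_b = r_p·cos α = 46.864000·cos 18.451° = 44.454941
roll angle φ = 33.206° = 0.57955403 rad
x = r_b·(cos φ + φ·sin φ) = 44.454941·(0.83670697 + 0.57955403·0.54765085) = 51.305457
y = r_b·(sin φ − φ·cos φ) = 44.454941·(0.54765085 − 0.57955403·0.83670697) = 2.788834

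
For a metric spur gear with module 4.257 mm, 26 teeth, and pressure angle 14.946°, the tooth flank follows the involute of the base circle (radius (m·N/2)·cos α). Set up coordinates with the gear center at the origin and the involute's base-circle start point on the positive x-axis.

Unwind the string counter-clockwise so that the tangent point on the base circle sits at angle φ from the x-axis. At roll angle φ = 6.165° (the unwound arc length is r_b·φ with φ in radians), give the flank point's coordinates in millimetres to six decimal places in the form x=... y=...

pitch radius r_p = m·N/2 = 4.257·26/2 = 55.341000
base radius r_b = r_p·cos α = 55.341000·cos 14.946° = 53.468777
roll angle φ = 6.165° = 0.10759955 rad
x = r_b·(cos φ + φ·sin φ) = 53.468777·(0.99421675 + 0.10759955·0.10739204) = 53.777403
y = r_b·(sin φ − φ·cos φ) = 53.468777·(0.10739204 − 0.10759955·0.99421675) = 0.022177

x=53.777403 y=0.022177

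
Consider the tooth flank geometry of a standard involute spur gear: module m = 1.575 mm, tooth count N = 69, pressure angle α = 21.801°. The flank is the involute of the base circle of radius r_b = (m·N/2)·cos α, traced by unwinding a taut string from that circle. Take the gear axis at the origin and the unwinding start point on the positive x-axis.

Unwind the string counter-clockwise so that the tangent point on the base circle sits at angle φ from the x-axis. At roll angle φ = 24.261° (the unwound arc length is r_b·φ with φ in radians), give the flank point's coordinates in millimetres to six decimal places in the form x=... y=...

x=54.773392 y=1.254013

pitch radius r_p = m·N/2 = 1.575·69/2 = 54.337500
base radius r_b = r_p·cos α = 54.337500·cos 21.801° = 50.451246
roll angle φ = 24.261° = 0.42343433 rad
x = r_b·(cos φ + φ·sin φ) = 50.451246·(0.91168317 + 0.42343433·0.41089389) = 54.773392
y = r_b·(sin φ − φ·cos φ) = 50.451246·(0.41089389 − 0.42343433·0.91168317) = 1.254013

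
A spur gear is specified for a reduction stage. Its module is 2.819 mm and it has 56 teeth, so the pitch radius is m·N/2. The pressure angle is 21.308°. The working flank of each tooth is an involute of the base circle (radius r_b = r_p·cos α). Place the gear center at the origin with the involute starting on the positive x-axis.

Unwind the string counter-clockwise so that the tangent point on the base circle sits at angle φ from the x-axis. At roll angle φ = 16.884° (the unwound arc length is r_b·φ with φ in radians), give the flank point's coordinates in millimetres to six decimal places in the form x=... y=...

x=76.660105 y=0.621817

pitch radius r_p = m·N/2 = 2.819·56/2 = 78.932000
base radius r_b = r_p·cos α = 78.932000·cos 21.308° = 73.536248
roll angle φ = 16.884° = 0.29468139 rad
x = r_b·(cos φ + φ·sin φ) = 73.536248·(0.95689473 + 0.29468139·0.29043499) = 76.660105
y = r_b·(sin φ − φ·cos φ) = 73.536248·(0.29043499 − 0.29468139·0.95689473) = 0.621817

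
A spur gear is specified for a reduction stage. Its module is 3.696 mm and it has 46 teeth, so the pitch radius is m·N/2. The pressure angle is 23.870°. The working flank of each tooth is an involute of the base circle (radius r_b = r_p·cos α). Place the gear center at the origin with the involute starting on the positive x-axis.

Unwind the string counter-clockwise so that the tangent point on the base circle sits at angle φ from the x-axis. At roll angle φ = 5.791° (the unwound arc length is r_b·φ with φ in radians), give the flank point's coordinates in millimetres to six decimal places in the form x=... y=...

pitch radius r_p = m·N/2 = 3.696·46/2 = 85.008000
base radius r_b = r_p·cos α = 85.008000·cos 23.870° = 77.736922
roll angle φ = 5.791° = 0.10107202 rad
x = r_b·(cos φ + φ·sin φ) = 77.736922·(0.99489657 + 0.10107202·0.10090002) = 78.132972
y = r_b·(sin φ − φ·cos φ) = 77.736922·(0.10090002 − 0.10107202·0.99489657) = 0.026727

x=78.132972 y=0.026727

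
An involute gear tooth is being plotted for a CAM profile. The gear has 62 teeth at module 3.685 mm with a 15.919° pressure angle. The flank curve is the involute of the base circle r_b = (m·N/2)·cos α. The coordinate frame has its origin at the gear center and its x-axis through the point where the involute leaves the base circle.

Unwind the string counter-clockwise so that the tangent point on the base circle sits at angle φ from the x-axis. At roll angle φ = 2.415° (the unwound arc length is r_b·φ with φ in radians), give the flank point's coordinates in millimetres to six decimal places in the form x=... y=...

x=109.951674 y=0.002742

pitch radius r_p = m·N/2 = 3.685·62/2 = 114.235000
base radius r_b = r_p·cos α = 114.235000·cos 15.919° = 109.854134
roll angle φ = 2.415° = 0.04214970 rad
x = r_b·(cos φ + φ·sin φ) = 109.854134·(0.99911183 + 0.04214970·0.04213722) = 109.951674
y = r_b·(sin φ − φ·cos φ) = 109.854134·(0.04213722 − 0.04214970·0.99911183) = 0.002742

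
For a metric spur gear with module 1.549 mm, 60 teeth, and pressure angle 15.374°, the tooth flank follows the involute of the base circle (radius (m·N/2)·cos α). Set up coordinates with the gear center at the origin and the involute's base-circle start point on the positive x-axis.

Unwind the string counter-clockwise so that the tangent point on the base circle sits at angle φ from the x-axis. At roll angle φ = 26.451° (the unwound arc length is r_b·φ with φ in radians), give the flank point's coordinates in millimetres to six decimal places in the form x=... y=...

pitch radius r_p = m·N/2 = 1.549·60/2 = 46.470000
base radius r_b = r_p·cos α = 46.470000·cos 15.374° = 44.807109
roll angle φ = 26.451° = 0.46165704 rad
x = r_b·(cos φ + φ·sin φ) = 44.807109·(0.89531563 + 0.46165704·0.44543229) = 49.330502
y = r_b·(sin φ − φ·cos φ) = 44.807109·(0.44543229 − 0.46165704·0.89531563) = 1.438466

x=49.330502 y=1.438466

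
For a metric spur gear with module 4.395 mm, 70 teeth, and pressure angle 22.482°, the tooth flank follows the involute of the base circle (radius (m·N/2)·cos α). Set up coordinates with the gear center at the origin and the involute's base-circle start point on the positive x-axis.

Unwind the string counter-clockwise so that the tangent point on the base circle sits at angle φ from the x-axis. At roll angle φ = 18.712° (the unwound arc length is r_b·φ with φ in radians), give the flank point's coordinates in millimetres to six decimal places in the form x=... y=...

pitch radius r_p = m·N/2 = 4.395·70/2 = 153.825000
base radius r_b = r_p·cos α = 153.825000·cos 22.482° = 142.134255
roll angle φ = 18.712° = 0.32658601 rad
x = r_b·(cos φ + φ·sin φ) = 142.134255·(0.94714311 + 0.32658601·0.32081137) = 149.513242
y = r_b·(sin φ − φ·cos φ) = 142.134255·(0.32081137 − 0.32658601·0.94714311) = 1.632793

x=149.513242 y=1.632793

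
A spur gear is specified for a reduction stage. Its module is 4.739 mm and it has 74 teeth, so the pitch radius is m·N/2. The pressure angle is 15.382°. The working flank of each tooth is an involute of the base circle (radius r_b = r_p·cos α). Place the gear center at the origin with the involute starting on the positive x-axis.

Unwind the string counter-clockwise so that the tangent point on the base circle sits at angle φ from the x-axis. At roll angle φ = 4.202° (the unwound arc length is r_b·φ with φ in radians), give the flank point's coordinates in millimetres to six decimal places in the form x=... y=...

x=169.516045 y=0.022217

pitch radius r_p = m·N/2 = 4.739·74/2 = 175.343000
base radius r_b = r_p·cos α = 175.343000·cos 15.382° = 169.062000
roll angle φ = 4.202° = 0.07333874 rad
x = r_b·(cos φ + φ·sin φ) = 169.062000·(0.99731192 + 0.07333874·0.07327301) = 169.516045
y = r_b·(sin φ − φ·cos φ) = 169.062000·(0.07327301 − 0.07333874·0.99731192) = 0.022217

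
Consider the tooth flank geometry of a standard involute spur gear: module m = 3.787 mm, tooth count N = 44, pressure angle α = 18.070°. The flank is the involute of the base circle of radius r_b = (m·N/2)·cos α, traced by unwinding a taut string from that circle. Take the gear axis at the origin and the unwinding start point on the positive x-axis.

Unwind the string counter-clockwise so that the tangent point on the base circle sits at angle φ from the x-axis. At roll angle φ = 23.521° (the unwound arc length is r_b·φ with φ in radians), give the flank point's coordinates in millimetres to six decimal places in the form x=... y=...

x=85.600270 y=1.795945

pitch radius r_p = m·N/2 = 3.787·44/2 = 83.314000
base radius r_b = r_p·cos α = 83.314000·cos 18.070° = 79.204809
roll angle φ = 23.521° = 0.41051889 rad
x = r_b·(cos φ + φ·sin φ) = 79.204809·(0.91691386 + 0.41051889·0.39908516) = 85.600270
y = r_b·(sin φ − φ·cos φ) = 79.204809·(0.39908516 − 0.41051889·0.91691386) = 1.795945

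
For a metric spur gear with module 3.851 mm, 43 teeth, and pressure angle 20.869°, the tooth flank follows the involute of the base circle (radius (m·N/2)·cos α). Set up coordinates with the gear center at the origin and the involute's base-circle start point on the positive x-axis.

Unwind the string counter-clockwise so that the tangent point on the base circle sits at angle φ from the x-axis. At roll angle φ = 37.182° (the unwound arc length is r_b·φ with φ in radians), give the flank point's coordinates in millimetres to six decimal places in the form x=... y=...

pitch radius r_p = m·N/2 = 3.851·43/2 = 82.796500
base radius r_b = r_p·cos α = 82.796500·cos 20.869° = 77.364830
roll angle φ = 37.182° = 0.64894832 rad
x = r_b·(cos φ + φ·sin φ) = 77.364830·(0.79671982 + 0.64894832·0.60434885) = 91.979897
y = r_b·(sin φ − φ·cos φ) = 77.364830·(0.60434885 − 0.64894832·0.79671982) = 6.755409

x=91.979897 y=6.755409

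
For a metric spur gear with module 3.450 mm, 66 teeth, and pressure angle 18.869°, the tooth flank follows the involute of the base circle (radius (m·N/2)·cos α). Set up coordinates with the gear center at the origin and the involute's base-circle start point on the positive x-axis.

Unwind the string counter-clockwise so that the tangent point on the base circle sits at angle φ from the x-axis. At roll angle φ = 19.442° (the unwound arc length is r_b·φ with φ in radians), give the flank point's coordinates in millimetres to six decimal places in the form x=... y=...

pitch radius r_p = m·N/2 = 3.450·66/2 = 113.850000
base radius r_b = r_p·cos α = 113.850000·cos 18.869° = 107.731755
roll angle φ = 19.442° = 0.33932691 rad
x = r_b·(cos φ + φ·sin φ) = 107.731755·(0.94297892 + 0.33932691·0.33285246) = 113.756623
y = r_b·(sin φ − φ·cos φ) = 107.731755·(0.33285246 − 0.33932691·0.94297892) = 1.386975

x=113.756623 y=1.386975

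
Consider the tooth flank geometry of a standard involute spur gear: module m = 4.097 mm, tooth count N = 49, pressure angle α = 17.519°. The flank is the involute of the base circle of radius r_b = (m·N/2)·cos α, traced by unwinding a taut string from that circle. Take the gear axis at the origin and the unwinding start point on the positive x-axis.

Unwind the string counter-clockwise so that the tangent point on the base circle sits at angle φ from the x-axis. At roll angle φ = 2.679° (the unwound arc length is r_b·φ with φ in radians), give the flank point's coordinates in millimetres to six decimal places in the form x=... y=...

pitch radius r_p = m·N/2 = 4.097·49/2 = 100.376500
base radius r_b = r_p·cos α = 100.376500·cos 17.519° = 95.720755
roll angle φ = 2.679° = 0.04675737 rad
x = r_b·(cos φ + φ·sin φ) = 95.720755·(0.99890707 + 0.04675737·0.04674034) = 95.825333
y = r_b·(sin φ − φ·cos φ) = 95.720755·(0.04674034 − 0.04675737·0.99890707) = 0.003261

x=95.825333 y=0.003261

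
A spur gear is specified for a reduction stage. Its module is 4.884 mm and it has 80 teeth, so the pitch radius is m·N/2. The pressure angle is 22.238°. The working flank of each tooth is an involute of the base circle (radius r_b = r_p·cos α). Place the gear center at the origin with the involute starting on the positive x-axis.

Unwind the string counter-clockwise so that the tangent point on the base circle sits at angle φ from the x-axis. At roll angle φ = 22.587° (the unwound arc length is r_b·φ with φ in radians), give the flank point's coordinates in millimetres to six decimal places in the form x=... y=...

x=194.338959 y=3.635720

pitch radius r_p = m·N/2 = 4.884·80/2 = 195.360000
base radius r_b = r_p·cos α = 195.360000·cos 22.238° = 180.829082
roll angle φ = 22.587° = 0.39421752 rad
x = r_b·(cos φ + φ·sin φ) = 180.829082·(0.92329739 + 0.39421752·0.38408584) = 194.338959
y = r_b·(sin φ − φ·cos φ) = 180.829082·(0.38408584 − 0.39421752·0.92329739) = 3.635720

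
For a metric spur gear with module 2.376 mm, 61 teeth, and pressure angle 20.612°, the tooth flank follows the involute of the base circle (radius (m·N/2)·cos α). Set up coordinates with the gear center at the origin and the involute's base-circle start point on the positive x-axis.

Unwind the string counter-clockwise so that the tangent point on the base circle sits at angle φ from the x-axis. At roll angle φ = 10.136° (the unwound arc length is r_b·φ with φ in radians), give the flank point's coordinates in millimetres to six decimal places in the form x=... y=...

pitch radius r_p = m·N/2 = 2.376·61/2 = 72.468000
base radius r_b = r_p·cos α = 72.468000·cos 20.612° = 67.829021
roll angle φ = 10.136° = 0.17690657 rad
x = r_b·(cos φ + φ·sin φ) = 67.829021·(0.98439280 + 0.17690657·0.17598527) = 68.882117
y = r_b·(sin φ − φ·cos φ) = 67.829021·(0.17598527 − 0.17690657·0.98439280) = 0.124786

x=68.882117 y=0.124786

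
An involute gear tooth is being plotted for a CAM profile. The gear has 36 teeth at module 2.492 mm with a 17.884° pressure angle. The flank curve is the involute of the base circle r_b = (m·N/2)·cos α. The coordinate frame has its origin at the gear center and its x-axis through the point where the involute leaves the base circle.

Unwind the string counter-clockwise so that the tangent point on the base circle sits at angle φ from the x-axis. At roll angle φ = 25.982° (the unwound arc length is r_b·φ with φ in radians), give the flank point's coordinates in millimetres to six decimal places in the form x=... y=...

pitch radius r_p = m·N/2 = 2.492·36/2 = 44.856000
base radius r_b = r_p·cos α = 44.856000·cos 17.884° = 42.688567
roll angle φ = 25.982° = 0.45347145 rad
x = r_b·(cos φ + φ·sin φ) = 42.688567·(0.89893172 + 0.45347145·0.43808876) = 46.854649
y = r_b·(sin φ − φ·cos φ) = 42.688567·(0.43808876 − 0.45347145·0.89893172) = 1.299820

x=46.854649 y=1.299820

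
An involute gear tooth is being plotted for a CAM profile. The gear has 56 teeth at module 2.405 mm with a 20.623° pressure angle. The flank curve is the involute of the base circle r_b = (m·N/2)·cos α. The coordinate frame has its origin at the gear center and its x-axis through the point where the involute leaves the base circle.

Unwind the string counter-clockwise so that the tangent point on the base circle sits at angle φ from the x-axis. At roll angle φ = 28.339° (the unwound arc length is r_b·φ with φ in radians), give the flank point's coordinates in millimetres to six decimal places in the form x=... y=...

pitch radius r_p = m·N/2 = 2.405·56/2 = 67.340000
base radius r_b = r_p·cos α = 67.340000·cos 20.623° = 63.024733
roll angle φ = 28.339° = 0.49460886 rad
x = r_b·(cos φ + φ·sin φ) = 63.024733·(0.88015445 + 0.49460886·0.47468742) = 70.268736
y = r_b·(sin φ − φ·cos φ) = 63.024733·(0.47468742 − 0.49460886·0.88015445) = 2.480353

x=70.268736 y=2.480353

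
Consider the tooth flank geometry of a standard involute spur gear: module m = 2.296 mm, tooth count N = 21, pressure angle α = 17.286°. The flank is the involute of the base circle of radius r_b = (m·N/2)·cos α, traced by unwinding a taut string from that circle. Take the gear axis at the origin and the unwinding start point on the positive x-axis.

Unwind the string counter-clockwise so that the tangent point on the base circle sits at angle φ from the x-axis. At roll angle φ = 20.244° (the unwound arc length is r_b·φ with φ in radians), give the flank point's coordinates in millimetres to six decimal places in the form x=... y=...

pitch radius r_p = m·N/2 = 2.296·21/2 = 24.108000
base radius r_b = r_p·cos α = 24.108000·cos 17.286° = 23.019124
roll angle φ = 20.244° = 0.35332445 rad
x = r_b·(cos φ + φ·sin φ) = 23.019124·(0.93822758 + 0.35332445·0.34601881) = 24.411424
y = r_b·(sin φ − φ·cos φ) = 23.019124·(0.34601881 − 0.35332445·0.93822758) = 0.334239

x=24.411424 y=0.334239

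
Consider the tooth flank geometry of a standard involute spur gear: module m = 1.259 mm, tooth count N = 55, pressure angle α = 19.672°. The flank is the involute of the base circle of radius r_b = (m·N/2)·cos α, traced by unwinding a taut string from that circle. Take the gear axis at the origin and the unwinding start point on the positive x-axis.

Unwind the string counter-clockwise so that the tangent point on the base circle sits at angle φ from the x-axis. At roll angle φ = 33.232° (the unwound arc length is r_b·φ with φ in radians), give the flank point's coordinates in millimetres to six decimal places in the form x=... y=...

pitch radius r_p = m·N/2 = 1.259·55/2 = 34.622500
base radius r_b = r_p·cos α = 34.622500·cos 19.672° = 32.601764
roll angle φ = 33.232° = 0.58000782 rad
x = r_b·(cos φ + φ·sin φ) = 32.601764·(0.83645837 + 0.58000782·0.54803048) = 37.632878
y = r_b·(sin φ − φ·cos φ) = 32.601764·(0.54803048 − 0.58000782·0.83645837) = 2.049936

x=37.632878 y=2.049936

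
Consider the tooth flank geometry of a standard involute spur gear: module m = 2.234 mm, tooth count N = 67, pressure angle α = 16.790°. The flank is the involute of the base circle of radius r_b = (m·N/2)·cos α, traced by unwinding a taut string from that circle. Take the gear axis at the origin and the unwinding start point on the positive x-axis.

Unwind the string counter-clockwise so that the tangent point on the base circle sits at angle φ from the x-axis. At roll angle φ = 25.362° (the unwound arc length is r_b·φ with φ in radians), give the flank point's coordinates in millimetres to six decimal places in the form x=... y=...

x=78.327881 y=2.031120

pitch radius r_p = m·N/2 = 2.234·67/2 = 74.839000
base radius r_b = r_p·cos α = 74.839000·cos 16.790° = 71.648608
roll angle φ = 25.362° = 0.44265040 rad
x = r_b·(cos φ + φ·sin φ) = 71.648608·(0.90361957 + 0.44265040·0.42833592) = 78.327881
y = r_b·(sin φ − φ·cos φ) = 71.648608·(0.42833592 − 0.44265040·0.90361957) = 2.031120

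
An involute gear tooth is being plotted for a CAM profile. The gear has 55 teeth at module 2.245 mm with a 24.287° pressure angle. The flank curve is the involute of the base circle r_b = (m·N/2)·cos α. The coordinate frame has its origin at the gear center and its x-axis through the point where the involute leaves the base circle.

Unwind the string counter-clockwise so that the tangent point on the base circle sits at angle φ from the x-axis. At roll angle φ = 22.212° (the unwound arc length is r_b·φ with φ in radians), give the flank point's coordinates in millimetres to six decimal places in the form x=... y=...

x=60.344636 y=1.076557

pitch radius r_p = m·N/2 = 2.245·55/2 = 61.737500
base radius r_b = r_p·cos α = 61.737500·cos 24.287° = 56.273523
roll angle φ = 22.212° = 0.38767253 rad
x = r_b·(cos φ + φ·sin φ) = 56.273523·(0.92579143 + 0.38767253·0.37803469) = 60.344636
y = r_b·(sin φ − φ·cos φ) = 56.273523·(0.37803469 − 0.38767253·0.92579143) = 1.076557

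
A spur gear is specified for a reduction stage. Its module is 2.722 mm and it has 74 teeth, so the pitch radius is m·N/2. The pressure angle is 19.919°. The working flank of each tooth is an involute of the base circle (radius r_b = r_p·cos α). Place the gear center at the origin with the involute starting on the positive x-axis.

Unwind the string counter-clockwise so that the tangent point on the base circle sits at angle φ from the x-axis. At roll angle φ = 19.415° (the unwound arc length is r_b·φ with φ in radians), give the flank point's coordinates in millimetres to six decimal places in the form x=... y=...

pitch radius r_p = m·N/2 = 2.722·74/2 = 100.714000
base radius r_b = r_p·cos α = 100.714000·cos 19.919° = 94.688805
roll angle φ = 19.415° = 0.33885567 rad
x = r_b·(cos φ + φ·sin φ) = 94.688805·(0.94313567 + 0.33885567·0.33240806) = 99.969981
y = r_b·(sin φ − φ·cos φ) = 94.688805·(0.33240806 − 0.33885567·0.94313567) = 1.214023

x=99.969981 y=1.214023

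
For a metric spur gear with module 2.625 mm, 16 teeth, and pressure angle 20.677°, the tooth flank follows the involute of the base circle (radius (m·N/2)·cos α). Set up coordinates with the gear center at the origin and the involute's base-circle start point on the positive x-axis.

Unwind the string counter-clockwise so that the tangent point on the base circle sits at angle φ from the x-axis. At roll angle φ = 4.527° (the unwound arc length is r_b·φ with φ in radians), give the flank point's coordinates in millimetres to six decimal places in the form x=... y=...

x=19.708534 y=0.003228

pitch radius r_p = m·N/2 = 2.625·16/2 = 21.000000
base radius r_b = r_p·cos α = 21.000000·cos 20.677° = 19.647303
roll angle φ = 4.527° = 0.07901106 rad
x = r_b·(cos φ + φ·sin φ) = 19.647303·(0.99688025 + 0.07901106·0.07892887) = 19.708534
y = r_b·(sin φ − φ·cos φ) = 19.647303·(0.07892887 − 0.07901106·0.99688025) = 0.003228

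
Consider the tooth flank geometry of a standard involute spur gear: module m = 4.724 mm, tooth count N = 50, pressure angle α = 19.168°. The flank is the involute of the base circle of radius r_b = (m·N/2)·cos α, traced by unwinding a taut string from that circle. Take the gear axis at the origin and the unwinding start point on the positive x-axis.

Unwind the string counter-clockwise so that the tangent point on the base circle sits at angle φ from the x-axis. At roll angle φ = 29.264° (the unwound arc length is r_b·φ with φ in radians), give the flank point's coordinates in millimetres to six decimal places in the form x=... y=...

pitch radius r_p = m·N/2 = 4.724·50/2 = 118.100000
base radius r_b = r_p·cos α = 118.100000·cos 19.168° = 111.552524
roll angle φ = 29.264° = 0.51075315 rad
x = r_b·(cos φ + φ·sin φ) = 111.552524·(0.87237659 + 0.51075315·0.48883442) = 125.167544
y = r_b·(sin φ − φ·cos φ) = 111.552524·(0.48883442 − 0.51075315·0.87237659) = 4.826356

x=125.167544 y=4.826356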